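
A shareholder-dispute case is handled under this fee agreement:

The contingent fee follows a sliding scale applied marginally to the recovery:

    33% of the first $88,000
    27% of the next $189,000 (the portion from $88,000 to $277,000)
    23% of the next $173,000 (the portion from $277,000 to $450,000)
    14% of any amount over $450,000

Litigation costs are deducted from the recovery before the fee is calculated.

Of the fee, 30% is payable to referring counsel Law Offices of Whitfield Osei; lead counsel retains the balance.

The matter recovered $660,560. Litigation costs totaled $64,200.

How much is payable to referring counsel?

Fee base (net of costs): $660,560 − $64,200 = $596,360
First $88,000 at 33% = $29,040.00
Next $189,000 at 27% = $51,030.00
Next $173,000 at 23% = $39,790.00
Remaining $146,360 at 14% = $20,490.40
Fee: $29,040.00 + $51,030.00 + $39,790.00 + $20,490.40 = $140,350.40
Referral share: 30% of $140,350.40 = $42,105.12; lead counsel retains $140,350.40 − $42,105.12 = $98,245.28.

$42,105.12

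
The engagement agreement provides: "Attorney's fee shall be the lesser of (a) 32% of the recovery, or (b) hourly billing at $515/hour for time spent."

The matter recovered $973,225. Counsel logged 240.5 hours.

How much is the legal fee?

(a) 32% of $973,225 = $311,432.00
(b) 240.5 × $515 = $123,857.50
The lesser is (b): $123,857.50.

$123,857.50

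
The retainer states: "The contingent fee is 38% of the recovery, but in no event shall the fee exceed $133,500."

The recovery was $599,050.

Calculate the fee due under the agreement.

38% of $599,050 = $227,639.00
That exceeds the $133,500 cap, so the fee is capped at $133,500.

$133,500.00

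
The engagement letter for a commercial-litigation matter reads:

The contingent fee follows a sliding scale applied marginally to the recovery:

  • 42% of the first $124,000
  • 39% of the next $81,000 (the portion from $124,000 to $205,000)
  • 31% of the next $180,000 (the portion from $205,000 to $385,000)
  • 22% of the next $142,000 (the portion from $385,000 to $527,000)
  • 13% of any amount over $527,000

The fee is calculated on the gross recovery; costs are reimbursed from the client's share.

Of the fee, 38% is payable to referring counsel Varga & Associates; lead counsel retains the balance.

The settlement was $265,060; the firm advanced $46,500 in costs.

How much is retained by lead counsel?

Fee base is the gross recovery, $265,060; costs are reimbursed separately.
First $124,000 at 42% = $52,080.00
Next $81,000 at 39% = $31,590.00
Remaining $60,060 at 31% = $18,618.60
Fee: $52,080.00 + $31,590.00 + $18,618.60 = $102,288.60
Referral share: 38% of $102,288.60 = $38,869.67; lead counsel retains $102,288.60 − $38,869.67 = $63,418.93.

$63,418.93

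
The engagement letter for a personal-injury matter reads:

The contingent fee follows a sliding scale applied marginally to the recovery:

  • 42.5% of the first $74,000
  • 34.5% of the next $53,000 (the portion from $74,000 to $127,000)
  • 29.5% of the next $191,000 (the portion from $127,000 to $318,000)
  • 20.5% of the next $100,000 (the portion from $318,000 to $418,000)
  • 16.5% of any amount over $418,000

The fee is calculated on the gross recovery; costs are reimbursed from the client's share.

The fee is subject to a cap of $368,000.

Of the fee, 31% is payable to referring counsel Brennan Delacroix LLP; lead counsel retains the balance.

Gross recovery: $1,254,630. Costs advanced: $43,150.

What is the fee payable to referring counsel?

Fee base is the gross recovery, $1,254,630; costs are reimbursed separately.
First $74,000 at 42.5% = $31,450.00
Next $53,000 at 34.5% = $18,285.00
Next $191,000 at 29.5% = $56,345.00
Next $100,000 at 20.5% = $20,500.00
Remaining $836,630 at 16.5% = $138,043.95
Fee: $31,450.00 + $18,285.00 + $56,345.00 + $20,500.00 + $138,043.95 = $264,623.95
$264,623.95 is under the $368,000 cap.
Referral share: 31% of $264,623.95 = $82,033.42; lead counsel retains $264,623.95 − $82,033.42 = $182,590.53.

$82,033.42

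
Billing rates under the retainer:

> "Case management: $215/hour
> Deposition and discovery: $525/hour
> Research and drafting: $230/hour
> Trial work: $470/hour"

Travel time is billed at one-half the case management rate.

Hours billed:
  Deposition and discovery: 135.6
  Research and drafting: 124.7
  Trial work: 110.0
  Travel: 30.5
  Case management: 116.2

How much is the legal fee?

Case management: 116.2 × $215 = $24,983.00
Deposition and discovery: 135.6 × $525 = $71,190.00
Research and drafting: 124.7 × $230 = $28,681.00
Trial work: 110.0 × $470 = $51,700.00
Subtotal: $24,983.00 + $71,190.00 + $28,681.00 + $51,700.00 = $176,554.00
Travel: 30.5 × ($215 ÷ 2) = 30.5 × $107.50 = $3,278.75
Total: $176,554.00 + $3,278.75 = $179,832.75

$179,832.75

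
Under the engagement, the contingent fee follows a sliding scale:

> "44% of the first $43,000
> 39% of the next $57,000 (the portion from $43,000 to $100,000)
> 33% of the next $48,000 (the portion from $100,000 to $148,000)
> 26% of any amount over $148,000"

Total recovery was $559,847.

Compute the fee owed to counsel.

$164,070.22

First $43,000 at 44% = $18,920.00
Next $57,000 at 39% = $22,230.00
Next $48,000 at 33% = $15,840.00
Remaining $411,847 at 26% = $107,080.22
Fee: $18,920.00 + $22,230.00 + $15,840.00 + $107,080.22 = $164,070.22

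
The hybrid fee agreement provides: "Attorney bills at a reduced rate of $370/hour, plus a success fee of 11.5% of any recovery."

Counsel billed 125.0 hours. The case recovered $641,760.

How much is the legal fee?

Hourly: 125.0 × $370 = $46,250.00
Success fee: 11.5% of $641,760 = $73,802.40
Total: $46,250.00 + $73,802.40 = $120,052.40

$120,052.40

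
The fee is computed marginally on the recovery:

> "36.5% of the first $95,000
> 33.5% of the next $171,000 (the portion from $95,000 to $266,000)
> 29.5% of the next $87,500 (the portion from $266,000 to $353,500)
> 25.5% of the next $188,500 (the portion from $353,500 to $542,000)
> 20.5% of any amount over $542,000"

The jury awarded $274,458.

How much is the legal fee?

First $95,000 at 36.5% = $34,675.00
Next $171,000 at 33.5% = $57,285.00
Remaining $8,458 at 29.5% = $2,495.11
Fee: $34,675.00 + $57,285.00 + $2,495.11 = $94,455.11

$94,455.11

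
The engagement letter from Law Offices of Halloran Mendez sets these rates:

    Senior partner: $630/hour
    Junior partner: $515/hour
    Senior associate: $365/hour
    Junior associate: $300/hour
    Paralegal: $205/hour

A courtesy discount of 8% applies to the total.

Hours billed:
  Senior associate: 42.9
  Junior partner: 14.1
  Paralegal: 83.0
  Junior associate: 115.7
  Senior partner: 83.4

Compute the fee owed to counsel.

$117,012.04

Senior partner: 83.4 × $630 = $52,542.00
Junior partner: 14.1 × $515 = $7,261.50
Senior associate: 42.9 × $365 = $15,658.50
Junior associate: 115.7 × $300 = $34,710.00
Paralegal: 83.0 × $205 = $17,015.00
Subtotal: $127,187.00
Less 8% discount: −$10,174.96
Total: $127,187.00 − $10,174.96 = $117,012.04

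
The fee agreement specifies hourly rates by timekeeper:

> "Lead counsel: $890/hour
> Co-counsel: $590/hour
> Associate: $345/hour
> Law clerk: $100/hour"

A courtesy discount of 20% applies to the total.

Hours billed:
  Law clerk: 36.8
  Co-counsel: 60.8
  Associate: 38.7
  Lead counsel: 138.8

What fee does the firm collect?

Lead counsel: 138.8 × $890 = $123,532.00
Co-counsel: 60.8 × $590 = $35,872.00
Associate: 38.7 × $345 = $13,351.50
Law clerk: 36.8 × $100 = $3,680.00
Subtotal: $176,435.50
Less 20% discount: −$35,287.10
Total: $176,435.50 − $35,287.10 = $141,148.40

$141,148.40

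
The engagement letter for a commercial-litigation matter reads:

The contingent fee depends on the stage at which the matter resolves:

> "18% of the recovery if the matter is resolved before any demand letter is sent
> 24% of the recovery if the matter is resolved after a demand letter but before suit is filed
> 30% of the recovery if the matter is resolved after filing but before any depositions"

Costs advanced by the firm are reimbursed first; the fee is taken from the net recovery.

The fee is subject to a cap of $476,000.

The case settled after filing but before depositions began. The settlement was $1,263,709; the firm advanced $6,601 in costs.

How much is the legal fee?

$377,132.40

Fee base (net of costs): $1,263,709 − $6,601 = $1,257,108
The matter settled after filing but before depositions began, so the 30% rate applies.
$1,257,108 × 30% = $377,132.40
$377,132.40 is under the $476,000 cap.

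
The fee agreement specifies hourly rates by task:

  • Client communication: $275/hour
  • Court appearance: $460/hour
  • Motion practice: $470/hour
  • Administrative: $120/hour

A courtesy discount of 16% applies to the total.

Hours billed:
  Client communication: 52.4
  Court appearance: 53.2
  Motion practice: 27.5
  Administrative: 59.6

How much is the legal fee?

Client communication: 52.4 × $275 = $14,410.00
Court appearance: 53.2 × $460 = $24,472.00
Motion practice: 27.5 × $470 = $12,925.00
Administrative: 59.6 × $120 = $7,152.00
Subtotal: $58,959.00
Less 16% discount: −$9,433.44
Total: $58,959.00 − $9,433.44 = $49,525.56

$49,525.56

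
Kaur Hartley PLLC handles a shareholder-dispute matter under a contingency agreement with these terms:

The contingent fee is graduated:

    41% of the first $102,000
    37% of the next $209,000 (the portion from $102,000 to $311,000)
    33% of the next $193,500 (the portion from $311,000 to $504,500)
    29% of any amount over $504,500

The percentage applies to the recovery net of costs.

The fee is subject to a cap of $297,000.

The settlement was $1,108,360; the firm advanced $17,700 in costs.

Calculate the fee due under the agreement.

Fee base (net of costs): $1,108,360 − $17,700 = $1,090,660
First $102,000 at 41% = $41,820.00
Next $209,000 at 37% = $77,330.00
Next $193,500 at 33% = $63,855.00
Remaining $586,160 at 29% = $169,986.40
Fee: $41,820.00 + $77,330.00 + $63,855.00 + $169,986.40 = $352,991.40
$352,991.40 exceeds the $297,000 cap, so the fee is capped at $297,000.00.

$297,000.00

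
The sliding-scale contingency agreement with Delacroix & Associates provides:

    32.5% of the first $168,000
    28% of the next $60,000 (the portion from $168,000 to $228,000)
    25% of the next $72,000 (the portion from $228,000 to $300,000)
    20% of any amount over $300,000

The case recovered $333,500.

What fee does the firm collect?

$96,100.00

First $168,000 at 32.5% = $54,600.00
Next $60,000 at 28% = $16,800.00
Next $72,000 at 25% = $18,000.00
Remaining $33,500 at 20% = $6,700.00
Fee: $54,600.00 + $16,800.00 + $18,000.00 + $6,700.00 = $96,100.00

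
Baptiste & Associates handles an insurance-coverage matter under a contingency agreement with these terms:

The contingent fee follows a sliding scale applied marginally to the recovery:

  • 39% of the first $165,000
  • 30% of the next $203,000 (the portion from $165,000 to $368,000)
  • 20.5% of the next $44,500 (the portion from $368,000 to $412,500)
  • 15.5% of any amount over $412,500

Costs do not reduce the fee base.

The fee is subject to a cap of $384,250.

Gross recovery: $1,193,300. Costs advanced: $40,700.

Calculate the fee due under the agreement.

$255,396.50

Fee base is the gross recovery, $1,193,300; costs are reimbursed separately.
First $165,000 at 39% = $64,350.00
Next $203,000 at 30% = $60,900.00
Next $44,500 at 20.5% = $9,122.50
Remaining $780,800 at 15.5% = $121,024.00
Fee: $64,350.00 + $60,900.00 + $9,122.50 + $121,024.00 = $255,396.50
$255,396.50 is under the $384,250 cap.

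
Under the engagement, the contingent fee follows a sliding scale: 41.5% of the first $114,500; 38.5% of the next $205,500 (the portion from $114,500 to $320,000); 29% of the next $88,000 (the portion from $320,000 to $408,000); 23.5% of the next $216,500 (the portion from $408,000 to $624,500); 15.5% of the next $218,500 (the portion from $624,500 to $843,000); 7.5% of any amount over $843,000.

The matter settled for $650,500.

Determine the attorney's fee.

$207,062.50

First $114,500 at 41.5% = $47,517.50
Next $205,500 at 38.5% = $79,117.50
Next $88,000 at 29% = $25,520.00
Next $216,500 at 23.5% = $50,877.50
Remaining $26,000 at 15.5% = $4,030.00
Fee: $47,517.50 + $79,117.50 + $25,520.00 + $50,877.50 + $4,030.00 = $207,062.50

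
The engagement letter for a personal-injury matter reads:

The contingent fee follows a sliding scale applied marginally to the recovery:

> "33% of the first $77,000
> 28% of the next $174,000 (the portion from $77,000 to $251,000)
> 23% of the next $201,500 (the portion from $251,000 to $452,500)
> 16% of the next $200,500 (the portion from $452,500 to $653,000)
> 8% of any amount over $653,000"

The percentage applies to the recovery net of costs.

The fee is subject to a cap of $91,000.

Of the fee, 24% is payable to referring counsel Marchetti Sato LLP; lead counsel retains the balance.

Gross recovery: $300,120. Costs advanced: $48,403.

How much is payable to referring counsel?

Fee base (net of costs): $300,120 − $48,403 = $251,717
First $77,000 at 33% = $25,410.00
Next $174,000 at 28% = $48,720.00
Remaining $717 at 23% = $164.91
Fee: $25,410.00 + $48,720.00 + $164.91 = $74,294.91
$74,294.91 is under the $91,000 cap.
Referral share: 24% of $74,294.91 = $17,830.78; lead counsel retains $74,294.91 − $17,830.78 = $56,464.13.

$17,830.78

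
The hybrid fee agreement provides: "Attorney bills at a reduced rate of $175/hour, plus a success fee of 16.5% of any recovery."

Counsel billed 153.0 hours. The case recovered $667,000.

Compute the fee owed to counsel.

$136,830.00

Hourly: 153.0 × $175 = $26,775.00
Success fee: 16.5% of $667,000 = $110,055.00
Total: $26,775.00 + $110,055.00 = $136,830.00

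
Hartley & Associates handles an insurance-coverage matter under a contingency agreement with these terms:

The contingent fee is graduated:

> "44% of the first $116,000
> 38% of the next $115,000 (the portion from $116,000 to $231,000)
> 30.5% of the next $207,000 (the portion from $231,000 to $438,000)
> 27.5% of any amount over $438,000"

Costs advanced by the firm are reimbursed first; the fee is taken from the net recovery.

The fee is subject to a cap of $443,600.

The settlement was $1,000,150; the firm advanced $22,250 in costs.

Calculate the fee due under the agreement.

$306,347.50

Fee base (net of costs): $1,000,150 − $22,250 = $977,900
First $116,000 at 44% = $51,040.00
Next $115,000 at 38% = $43,700.00
Next $207,000 at 30.5% = $63,135.00
Remaining $539,900 at 27.5% = $148,472.50
Fee: $51,040.00 + $43,700.00 + $63,135.00 + $148,472.50 = $306,347.50
$306,347.50 is under the $443,600 cap.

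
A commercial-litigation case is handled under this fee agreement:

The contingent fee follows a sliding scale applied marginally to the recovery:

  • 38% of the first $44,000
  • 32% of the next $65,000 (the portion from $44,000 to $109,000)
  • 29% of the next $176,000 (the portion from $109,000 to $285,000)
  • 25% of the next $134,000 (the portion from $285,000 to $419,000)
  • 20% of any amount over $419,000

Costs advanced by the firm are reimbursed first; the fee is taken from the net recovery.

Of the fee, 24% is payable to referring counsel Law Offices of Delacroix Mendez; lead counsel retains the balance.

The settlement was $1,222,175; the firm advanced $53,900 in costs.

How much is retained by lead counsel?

Fee base (net of costs): $1,222,175 − $53,900 = $1,168,275
First $44,000 at 38% = $16,720.00
Next $65,000 at 32% = $20,800.00
Next $176,000 at 29% = $51,040.00
Next $134,000 at 25% = $33,500.00
Remaining $749,275 at 20% = $149,855.00
Fee: $16,720.00 + $20,800.00 + $51,040.00 + $33,500.00 + $149,855.00 = $271,915.00
Referral share: 24% of $271,915.00 = $65,259.60; lead counsel retains $271,915.00 − $65,259.60 = $206,655.40.

$206,655.40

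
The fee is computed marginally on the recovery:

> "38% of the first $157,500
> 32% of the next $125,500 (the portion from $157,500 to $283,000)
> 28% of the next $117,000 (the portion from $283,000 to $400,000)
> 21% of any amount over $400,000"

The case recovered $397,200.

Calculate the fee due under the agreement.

First $157,500 at 38% = $59,850.00
Next $125,500 at 32% = $40,160.00
Remaining $114,200 at 28% = $31,976.00
Fee: $59,850.00 + $40,160.00 + $31,976.00 = $131,986.00

$131,986.00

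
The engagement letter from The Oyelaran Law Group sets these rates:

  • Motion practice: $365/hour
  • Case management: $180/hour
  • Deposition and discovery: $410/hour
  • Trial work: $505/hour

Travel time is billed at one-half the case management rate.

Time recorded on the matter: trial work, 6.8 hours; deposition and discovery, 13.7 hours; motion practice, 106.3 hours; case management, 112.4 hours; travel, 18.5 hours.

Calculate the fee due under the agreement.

$69,747.50

Motion practice: 106.3 × $365 = $38,799.50
Case management: 112.4 × $180 = $20,232.00
Deposition and discovery: 13.7 × $410 = $5,617.00
Trial work: 6.8 × $505 = $3,434.00
Subtotal: $38,799.50 + $20,232.00 + $5,617.00 + $3,434.00 = $68,082.50
Travel: 18.5 × ($180 ÷ 2) = 18.5 × $90.00 = $1,665.00
Total: $68,082.50 + $1,665.00 = $69,747.50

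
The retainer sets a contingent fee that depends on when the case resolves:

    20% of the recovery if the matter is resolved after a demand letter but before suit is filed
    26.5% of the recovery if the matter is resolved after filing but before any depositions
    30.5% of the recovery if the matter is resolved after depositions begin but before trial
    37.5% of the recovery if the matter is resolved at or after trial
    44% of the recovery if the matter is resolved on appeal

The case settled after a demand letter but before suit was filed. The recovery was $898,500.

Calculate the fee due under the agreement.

$179,700.00

The matter settled after a demand letter but before suit was filed, so the 20% rate applies.
$898,500 × 20% = $179,700.00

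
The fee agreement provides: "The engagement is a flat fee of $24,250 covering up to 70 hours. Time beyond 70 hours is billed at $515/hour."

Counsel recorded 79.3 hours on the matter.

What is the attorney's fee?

$29,039.50

Flat fee: $24,250.00
Excess hours: 79.3 − 70 = 9.3
Overrun: 9.3 × $515 = $4,789.50
Total: $24,250.00 + $4,789.50 = $29,039.50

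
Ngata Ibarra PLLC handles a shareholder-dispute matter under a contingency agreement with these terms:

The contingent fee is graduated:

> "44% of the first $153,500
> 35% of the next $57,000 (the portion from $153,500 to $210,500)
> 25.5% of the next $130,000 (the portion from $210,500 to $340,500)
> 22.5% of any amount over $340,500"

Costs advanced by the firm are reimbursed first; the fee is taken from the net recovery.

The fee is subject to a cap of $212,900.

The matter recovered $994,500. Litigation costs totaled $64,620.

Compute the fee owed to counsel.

Fee base (net of costs): $994,500 − $64,620 = $929,880
First $153,500 at 44% = $67,540.00
Next $57,000 at 35% = $19,950.00
Next $130,000 at 25.5% = $33,150.00
Remaining $589,380 at 22.5% = $132,610.50
Fee: $67,540.00 + $19,950.00 + $33,150.00 + $132,610.50 = $253,250.50
$253,250.50 exceeds the $212,900 cap, so the fee is capped at $212,900.00.

$212,900.00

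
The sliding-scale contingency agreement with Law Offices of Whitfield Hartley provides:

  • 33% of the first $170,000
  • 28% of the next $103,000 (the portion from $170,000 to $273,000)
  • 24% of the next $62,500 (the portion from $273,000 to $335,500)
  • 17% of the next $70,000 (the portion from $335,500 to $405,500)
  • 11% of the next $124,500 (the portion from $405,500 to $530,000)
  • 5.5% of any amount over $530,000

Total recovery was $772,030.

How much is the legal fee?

First $170,000 at 33% = $56,100.00
Next $103,000 at 28% = $28,840.00
Next $62,500 at 24% = $15,000.00
Next $70,000 at 17% = $11,900.00
Next $124,500 at 11% = $13,695.00
Remaining $242,030 at 5.5% = $13,311.65
Fee: $56,100.00 + $28,840.00 + $15,000.00 + $11,900.00 + $13,695.00 + $13,311.65 = $138,846.65

$138,846.65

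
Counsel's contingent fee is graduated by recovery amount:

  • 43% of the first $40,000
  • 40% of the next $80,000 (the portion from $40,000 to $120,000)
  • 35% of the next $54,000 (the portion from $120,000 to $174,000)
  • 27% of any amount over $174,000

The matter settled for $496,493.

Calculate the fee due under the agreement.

$155,173.11

First $40,000 at 43% = $17,200.00
Next $80,000 at 40% = $32,000.00
Next $54,000 at 35% = $18,900.00
Remaining $322,493 at 27% = $87,073.11
Fee: $17,200.00 + $32,000.00 + $18,900.00 + $87,073.11 = $155,173.11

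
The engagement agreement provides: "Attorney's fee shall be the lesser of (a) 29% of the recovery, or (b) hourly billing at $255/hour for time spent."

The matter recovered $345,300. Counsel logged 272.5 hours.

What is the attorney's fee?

(a) 29% of $345,300 = $100,137.00
(b) 272.5 × $255 = $69,487.50
The lesser is (b): $69,487.50.

$69,487.50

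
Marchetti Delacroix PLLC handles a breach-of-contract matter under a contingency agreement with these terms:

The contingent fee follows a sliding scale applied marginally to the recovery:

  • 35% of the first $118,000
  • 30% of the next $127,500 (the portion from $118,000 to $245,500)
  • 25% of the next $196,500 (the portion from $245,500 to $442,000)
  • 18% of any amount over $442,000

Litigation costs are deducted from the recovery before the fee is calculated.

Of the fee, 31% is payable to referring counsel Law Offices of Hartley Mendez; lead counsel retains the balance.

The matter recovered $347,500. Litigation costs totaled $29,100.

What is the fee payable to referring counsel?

Fee base (net of costs): $347,500 − $29,100 = $318,400
First $118,000 at 35% = $41,300.00
Next $127,500 at 30% = $38,250.00
Remaining $72,900 at 25% = $18,225.00
Fee: $41,300.00 + $38,250.00 + $18,225.00 = $97,775.00
Referral share: 31% of $97,775.00 = $30,310.25; lead counsel retains $97,775.00 − $30,310.25 = $67,464.75.

$30,310.25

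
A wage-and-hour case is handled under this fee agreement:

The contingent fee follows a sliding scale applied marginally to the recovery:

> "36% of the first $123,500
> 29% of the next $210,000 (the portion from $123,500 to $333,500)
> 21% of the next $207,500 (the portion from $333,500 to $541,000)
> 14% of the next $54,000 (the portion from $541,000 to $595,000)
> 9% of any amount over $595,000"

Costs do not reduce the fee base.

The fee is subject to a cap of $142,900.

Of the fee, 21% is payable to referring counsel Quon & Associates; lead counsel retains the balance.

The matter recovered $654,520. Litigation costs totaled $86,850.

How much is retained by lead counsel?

Fee base is the gross recovery, $654,520; costs are reimbursed separately.
First $123,500 at 36% = $44,460.00
Next $210,000 at 29% = $60,900.00
Next $207,500 at 21% = $43,575.00
Next $54,000 at 14% = $7,560.00
Remaining $59,520 at 9% = $5,356.80
Fee: $44,460.00 + $60,900.00 + $43,575.00 + $7,560.00 + $5,356.80 = $161,851.80
$161,851.80 exceeds the $142,900 cap, so the fee is capped at $142,900.00.
Referral share: 21% of $142,900.00 = $30,009.00; lead counsel retains $142,900.00 − $30,009.00 = $112,891.00.

$112,891.00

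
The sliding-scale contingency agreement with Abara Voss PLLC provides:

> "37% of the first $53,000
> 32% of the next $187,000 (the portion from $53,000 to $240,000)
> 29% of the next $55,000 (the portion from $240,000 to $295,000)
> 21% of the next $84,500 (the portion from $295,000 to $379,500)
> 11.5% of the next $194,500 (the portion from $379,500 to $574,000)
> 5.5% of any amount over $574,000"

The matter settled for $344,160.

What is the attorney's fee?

First $53,000 at 37% = $19,610.00
Next $187,000 at 32% = $59,840.00
Next $55,000 at 29% = $15,950.00
Remaining $49,160 at 21% = $10,323.60
Fee: $19,610.00 + $59,840.00 + $15,950.00 + $10,323.60 = $105,723.60

$105,723.60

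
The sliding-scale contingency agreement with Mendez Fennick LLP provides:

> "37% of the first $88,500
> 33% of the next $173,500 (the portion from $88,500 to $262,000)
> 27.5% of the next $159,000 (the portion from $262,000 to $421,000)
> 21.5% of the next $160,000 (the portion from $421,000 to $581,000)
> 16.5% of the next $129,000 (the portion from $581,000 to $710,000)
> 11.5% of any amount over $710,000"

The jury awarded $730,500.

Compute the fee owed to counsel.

First $88,500 at 37% = $32,745.00
Next $173,500 at 33% = $57,255.00
Next $159,000 at 27.5% = $43,725.00
Next $160,000 at 21.5% = $34,400.00
Next $129,000 at 16.5% = $21,285.00
Remaining $20,500 at 11.5% = $2,357.50
Fee: $32,745.00 + $57,255.00 + $43,725.00 + $34,400.00 + $21,285.00 + $2,357.50 = $191,767.50

$191,767.50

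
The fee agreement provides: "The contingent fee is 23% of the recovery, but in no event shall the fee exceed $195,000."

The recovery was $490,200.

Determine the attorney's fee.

$112,746.00

23% of $490,200 = $112,746.00
That is under the $195,000 cap.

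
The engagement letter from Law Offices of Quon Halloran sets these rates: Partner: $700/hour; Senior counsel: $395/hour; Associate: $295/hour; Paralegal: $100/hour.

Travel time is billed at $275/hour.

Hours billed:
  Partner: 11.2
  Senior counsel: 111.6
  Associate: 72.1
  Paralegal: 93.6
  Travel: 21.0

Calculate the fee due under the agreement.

$88,326.50

Partner: 11.2 × $700 = $7,840.00
Senior counsel: 111.6 × $395 = $44,082.00
Associate: 72.1 × $295 = $21,269.50
Paralegal: 93.6 × $100 = $9,360.00
Subtotal: $7,840.00 + $44,082.00 + $21,269.50 + $9,360.00 = $82,551.50
Travel: 21.0 × $275 = $5,775.00
Total: $82,551.50 + $5,775.00 = $88,326.50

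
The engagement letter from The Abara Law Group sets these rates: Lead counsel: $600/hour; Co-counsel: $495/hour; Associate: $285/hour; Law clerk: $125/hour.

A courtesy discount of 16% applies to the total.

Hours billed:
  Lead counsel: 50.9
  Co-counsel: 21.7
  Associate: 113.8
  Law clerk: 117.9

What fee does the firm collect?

$74,299.68

Lead counsel: 50.9 × $600 = $30,540.00
Co-counsel: 21.7 × $495 = $10,741.50
Associate: 113.8 × $285 = $32,433.00
Law clerk: 117.9 × $125 = $14,737.50
Subtotal: $88,452.00
Less 16% discount: −$14,152.32
Total: $88,452.00 − $14,152.32 = $74,299.68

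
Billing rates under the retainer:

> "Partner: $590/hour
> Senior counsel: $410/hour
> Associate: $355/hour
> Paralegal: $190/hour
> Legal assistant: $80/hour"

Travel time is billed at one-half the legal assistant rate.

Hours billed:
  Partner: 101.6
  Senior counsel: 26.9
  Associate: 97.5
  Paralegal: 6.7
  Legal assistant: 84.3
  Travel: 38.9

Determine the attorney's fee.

$115,158.50

Partner: 101.6 × $590 = $59,944.00
Senior counsel: 26.9 × $410 = $11,029.00
Associate: 97.5 × $355 = $34,612.50
Paralegal: 6.7 × $190 = $1,273.00
Legal assistant: 84.3 × $80 = $6,744.00
Subtotal: $59,944.00 + $11,029.00 + $34,612.50 + $1,273.00 + $6,744.00 = $113,602.50
Travel: 38.9 × ($80 ÷ 2) = 38.9 × $40.00 = $1,556.00
Total: $113,602.50 + $1,556.00 = $115,158.50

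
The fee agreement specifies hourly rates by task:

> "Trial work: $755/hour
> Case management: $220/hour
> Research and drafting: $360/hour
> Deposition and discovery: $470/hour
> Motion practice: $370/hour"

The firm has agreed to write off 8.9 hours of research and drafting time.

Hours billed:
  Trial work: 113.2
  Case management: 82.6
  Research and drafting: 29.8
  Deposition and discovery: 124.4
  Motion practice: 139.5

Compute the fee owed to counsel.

Trial work: 113.2 × $755 = $85,466.00
Case management: 82.6 × $220 = $18,172.00
Research and drafting: 29.8 × $360 = $10,728.00
Deposition and discovery: 124.4 × $470 = $58,468.00
Motion practice: 139.5 × $370 = $51,615.00
Subtotal: $224,449.00
Write-off: 8.9 × $360 = $3,204.00
Total: $224,449.00 − $3,204.00 = $221,245.00

$221,245.00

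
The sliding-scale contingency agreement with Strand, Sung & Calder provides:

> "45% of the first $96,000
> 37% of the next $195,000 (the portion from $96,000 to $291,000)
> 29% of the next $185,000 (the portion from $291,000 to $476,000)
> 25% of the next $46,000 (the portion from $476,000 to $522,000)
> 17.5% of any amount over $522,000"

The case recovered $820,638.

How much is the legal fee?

First $96,000 at 45% = $43,200.00
Next $195,000 at 37% = $72,150.00
Next $185,000 at 29% = $53,650.00
Next $46,000 at 25% = $11,500.00
Remaining $298,638 at 17.5% = $52,261.65
Fee: $43,200.00 + $72,150.00 + $53,650.00 + $11,500.00 + $52,261.65 = $232,761.65

$232,761.65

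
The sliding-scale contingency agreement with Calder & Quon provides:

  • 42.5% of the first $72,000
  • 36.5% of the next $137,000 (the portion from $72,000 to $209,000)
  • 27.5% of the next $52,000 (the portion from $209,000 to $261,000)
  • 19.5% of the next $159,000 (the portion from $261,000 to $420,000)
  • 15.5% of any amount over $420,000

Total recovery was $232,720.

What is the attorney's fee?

$87,128.00

First $72,000 at 42.5% = $30,600.00
Next $137,000 at 36.5% = $50,005.00
Remaining $23,720 at 27.5% = $6,523.00
Fee: $30,600.00 + $50,005.00 + $6,523.00 = $87,128.00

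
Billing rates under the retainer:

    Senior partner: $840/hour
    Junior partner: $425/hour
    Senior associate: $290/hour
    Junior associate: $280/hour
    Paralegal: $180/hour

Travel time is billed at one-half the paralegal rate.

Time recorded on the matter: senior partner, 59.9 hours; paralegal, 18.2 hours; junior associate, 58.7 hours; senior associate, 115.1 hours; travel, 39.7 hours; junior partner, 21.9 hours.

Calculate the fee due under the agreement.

Senior partner: 59.9 × $840 = $50,316.00
Junior partner: 21.9 × $425 = $9,307.50
Senior associate: 115.1 × $290 = $33,379.00
Junior associate: 58.7 × $280 = $16,436.00
Paralegal: 18.2 × $180 = $3,276.00
Subtotal: $50,316.00 + $9,307.50 + $33,379.00 + $16,436.00 + $3,276.00 = $112,714.50
Travel: 39.7 × ($180 ÷ 2) = 39.7 × $90.00 = $3,573.00
Total: $112,714.50 + $3,573.00 = $116,287.50

$116,287.50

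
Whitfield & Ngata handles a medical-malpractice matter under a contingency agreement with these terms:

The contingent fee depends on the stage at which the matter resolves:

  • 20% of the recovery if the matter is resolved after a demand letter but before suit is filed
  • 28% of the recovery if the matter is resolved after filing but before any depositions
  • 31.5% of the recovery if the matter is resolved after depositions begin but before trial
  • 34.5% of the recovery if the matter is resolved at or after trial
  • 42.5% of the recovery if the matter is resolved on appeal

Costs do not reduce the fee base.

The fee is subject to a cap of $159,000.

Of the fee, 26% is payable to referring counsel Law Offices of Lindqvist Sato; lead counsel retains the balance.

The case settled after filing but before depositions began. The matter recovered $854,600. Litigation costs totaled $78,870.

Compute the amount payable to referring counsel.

$41,340.00

Fee base is the gross recovery, $854,600; costs are reimbursed separately.
The matter settled after filing but before depositions began, so the 28% rate applies.
$854,600 × 28% = $239,288.00
$239,288.00 exceeds the $159,000 cap, so the fee is capped at $159,000.00.
Referral share: 26% of $159,000.00 = $41,340.00; lead counsel retains $159,000.00 − $41,340.00 = $117,660.00.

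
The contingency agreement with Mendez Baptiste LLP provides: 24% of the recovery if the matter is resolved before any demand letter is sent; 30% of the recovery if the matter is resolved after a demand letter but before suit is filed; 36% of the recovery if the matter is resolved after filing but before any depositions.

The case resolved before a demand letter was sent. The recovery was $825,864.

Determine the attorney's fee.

The matter resolved before a demand letter was sent, so the 24% rate applies.
$825,864 × 24% = $198,207.36

$198,207.36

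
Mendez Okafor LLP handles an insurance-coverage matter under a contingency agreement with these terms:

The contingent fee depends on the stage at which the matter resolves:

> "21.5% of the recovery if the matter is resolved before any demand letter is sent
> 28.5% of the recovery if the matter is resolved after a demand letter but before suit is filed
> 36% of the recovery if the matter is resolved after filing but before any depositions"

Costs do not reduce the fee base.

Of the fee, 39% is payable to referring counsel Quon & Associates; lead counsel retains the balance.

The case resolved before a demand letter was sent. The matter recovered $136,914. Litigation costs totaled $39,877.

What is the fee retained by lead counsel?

$17,956.27

Fee base is the gross recovery, $136,914; costs are reimbursed separately.
The matter resolved before a demand letter was sent, so the 21.5% rate applies.
$136,914 × 21.5% = $29,436.51
Referral share: 39% of $29,436.51 = $11,480.24; lead counsel retains $29,436.51 − $11,480.24 = $17,956.27.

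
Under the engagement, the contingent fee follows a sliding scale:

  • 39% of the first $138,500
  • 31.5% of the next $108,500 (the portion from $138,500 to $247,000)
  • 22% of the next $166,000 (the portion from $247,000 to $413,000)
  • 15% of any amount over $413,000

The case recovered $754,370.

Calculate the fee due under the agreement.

First $138,500 at 39% = $54,015.00
Next $108,500 at 31.5% = $34,177.50
Next $166,000 at 22% = $36,520.00
Remaining $341,370 at 15% = $51,205.50
Fee: $54,015.00 + $34,177.50 + $36,520.00 + $51,205.50 = $175,918.00

$175,918.00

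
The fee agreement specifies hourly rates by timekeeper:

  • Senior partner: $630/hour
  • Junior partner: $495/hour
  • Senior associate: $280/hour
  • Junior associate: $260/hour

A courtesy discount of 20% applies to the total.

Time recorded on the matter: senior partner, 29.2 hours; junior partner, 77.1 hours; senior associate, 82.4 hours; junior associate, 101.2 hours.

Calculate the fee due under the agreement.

Senior partner: 29.2 × $630 = $18,396.00
Junior partner: 77.1 × $495 = $38,164.50
Senior associate: 82.4 × $280 = $23,072.00
Junior associate: 101.2 × $260 = $26,312.00
Subtotal: $105,944.50
Less 20% discount: −$21,188.90
Total: $105,944.50 − $21,188.90 = $84,755.60

$84,755.60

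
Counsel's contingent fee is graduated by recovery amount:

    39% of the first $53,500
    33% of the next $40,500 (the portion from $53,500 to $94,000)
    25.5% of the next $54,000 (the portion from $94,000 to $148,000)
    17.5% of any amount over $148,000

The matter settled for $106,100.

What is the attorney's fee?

First $53,500 at 39% = $20,865.00
Next $40,500 at 33% = $13,365.00
Remaining $12,100 at 25.5% = $3,085.50
Fee: $20,865.00 + $13,365.00 + $3,085.50 = $37,315.50

$37,315.50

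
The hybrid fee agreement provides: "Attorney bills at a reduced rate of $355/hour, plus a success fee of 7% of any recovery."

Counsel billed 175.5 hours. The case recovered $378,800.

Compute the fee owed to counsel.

Hourly: 175.5 × $355 = $62,302.50
Success fee: 7% of $378,800 = $26,516.00
Total: $62,302.50 + $26,516.00 = $88,818.50

$88,818.50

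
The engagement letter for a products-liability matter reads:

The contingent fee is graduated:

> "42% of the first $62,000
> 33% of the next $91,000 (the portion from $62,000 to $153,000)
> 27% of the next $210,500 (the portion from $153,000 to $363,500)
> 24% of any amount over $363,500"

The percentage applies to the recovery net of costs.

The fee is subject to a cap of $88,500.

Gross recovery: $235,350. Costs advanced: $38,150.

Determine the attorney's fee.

Fee base (net of costs): $235,350 − $38,150 = $197,200
First $62,000 at 42% = $26,040.00
Next $91,000 at 33% = $30,030.00
Remaining $44,200 at 27% = $11,934.00
Fee: $26,040.00 + $30,030.00 + $11,934.00 = $68,004.00
$68,004.00 is under the $88,500 cap.

$68,004.00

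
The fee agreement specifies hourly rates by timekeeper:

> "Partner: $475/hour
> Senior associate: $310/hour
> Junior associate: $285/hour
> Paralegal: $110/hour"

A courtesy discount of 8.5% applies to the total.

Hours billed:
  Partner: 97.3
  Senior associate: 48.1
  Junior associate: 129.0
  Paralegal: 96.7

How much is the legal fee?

$99,305.41

Partner: 97.3 × $475 = $46,217.50
Senior associate: 48.1 × $310 = $14,911.00
Junior associate: 129.0 × $285 = $36,765.00
Paralegal: 96.7 × $110 = $10,637.00
Subtotal: $108,530.50
Less 8.5% discount: −$9,225.09
Total: $108,530.50 − $9,225.09 = $99,305.41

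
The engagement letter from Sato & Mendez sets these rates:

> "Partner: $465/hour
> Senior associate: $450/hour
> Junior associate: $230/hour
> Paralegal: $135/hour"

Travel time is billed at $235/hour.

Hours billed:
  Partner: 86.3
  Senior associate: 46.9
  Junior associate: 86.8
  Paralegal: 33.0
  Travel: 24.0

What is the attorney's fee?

Partner: 86.3 × $465 = $40,129.50
Senior associate: 46.9 × $450 = $21,105.00
Junior associate: 86.8 × $230 = $19,964.00
Paralegal: 33.0 × $135 = $4,455.00
Subtotal: $40,129.50 + $21,105.00 + $19,964.00 + $4,455.00 = $85,653.50
Travel: 24.0 × $235 = $5,640.00
Total: $85,653.50 + $5,640.00 = $91,293.50

$91,293.50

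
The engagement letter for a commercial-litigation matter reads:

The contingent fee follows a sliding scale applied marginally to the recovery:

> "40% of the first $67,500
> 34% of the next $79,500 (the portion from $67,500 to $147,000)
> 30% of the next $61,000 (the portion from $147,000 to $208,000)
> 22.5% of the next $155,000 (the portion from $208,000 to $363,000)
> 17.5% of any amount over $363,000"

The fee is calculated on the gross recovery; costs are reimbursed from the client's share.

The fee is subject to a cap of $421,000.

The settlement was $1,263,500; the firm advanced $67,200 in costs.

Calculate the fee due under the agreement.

Fee base is the gross recovery, $1,263,500; costs are reimbursed separately.
First $67,500 at 40% = $27,000.00
Next $79,500 at 34% = $27,030.00
Next $61,000 at 30% = $18,300.00
Next $155,000 at 22.5% = $34,875.00
Remaining $900,500 at 17.5% = $157,587.50
Fee: $27,000.00 + $27,030.00 + $18,300.00 + $34,875.00 + $157,587.50 = $264,792.50
$264,792.50 is under the $421,000 cap.

$264,792.50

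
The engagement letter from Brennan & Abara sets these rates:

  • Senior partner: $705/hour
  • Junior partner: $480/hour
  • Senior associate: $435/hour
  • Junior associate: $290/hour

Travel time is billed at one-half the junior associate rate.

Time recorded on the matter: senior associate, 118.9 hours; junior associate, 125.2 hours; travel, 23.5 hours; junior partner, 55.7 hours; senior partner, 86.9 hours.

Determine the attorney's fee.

Senior partner: 86.9 × $705 = $61,264.50
Junior partner: 55.7 × $480 = $26,736.00
Senior associate: 118.9 × $435 = $51,721.50
Junior associate: 125.2 × $290 = $36,308.00
Subtotal: $61,264.50 + $26,736.00 + $51,721.50 + $36,308.00 = $176,030.00
Travel: 23.5 × ($290 ÷ 2) = 23.5 × $145.00 = $3,407.50
Total: $176,030.00 + $3,407.50 = $179,437.50

$179,437.50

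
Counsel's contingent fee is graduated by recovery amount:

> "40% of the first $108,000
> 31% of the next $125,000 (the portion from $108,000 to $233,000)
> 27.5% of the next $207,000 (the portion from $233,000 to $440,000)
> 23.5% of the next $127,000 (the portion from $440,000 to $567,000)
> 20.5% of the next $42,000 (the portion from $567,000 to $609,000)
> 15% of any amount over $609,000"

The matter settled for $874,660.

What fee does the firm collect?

$217,179.00

First $108,000 at 40% = $43,200.00
Next $125,000 at 31% = $38,750.00
Next $207,000 at 27.5% = $56,925.00
Next $127,000 at 23.5% = $29,845.00
Next $42,000 at 20.5% = $8,610.00
Remaining $265,660 at 15% = $39,849.00
Fee: $43,200.00 + $38,750.00 + $56,925.00 + $29,845.00 + $8,610.00 + $39,849.00 = $217,179.00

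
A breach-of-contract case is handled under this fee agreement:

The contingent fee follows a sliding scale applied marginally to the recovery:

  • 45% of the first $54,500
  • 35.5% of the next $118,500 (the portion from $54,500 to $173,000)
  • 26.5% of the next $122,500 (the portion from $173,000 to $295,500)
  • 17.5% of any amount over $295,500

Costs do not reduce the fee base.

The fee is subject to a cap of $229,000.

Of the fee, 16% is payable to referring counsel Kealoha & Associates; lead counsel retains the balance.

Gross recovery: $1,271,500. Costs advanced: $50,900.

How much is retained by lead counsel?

Fee base is the gross recovery, $1,271,500; costs are reimbursed separately.
First $54,500 at 45% = $24,525.00
Next $118,500 at 35.5% = $42,067.50
Next $122,500 at 26.5% = $32,462.50
Remaining $976,000 at 17.5% = $170,800.00
Fee: $24,525.00 + $42,067.50 + $32,462.50 + $170,800.00 = $269,855.00
$269,855.00 exceeds the $229,000 cap, so the fee is capped at $229,000.00.
Referral share: 16% of $229,000.00 = $36,640.00; lead counsel retains $229,000.00 − $36,640.00 = $192,360.00.

$192,360.00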